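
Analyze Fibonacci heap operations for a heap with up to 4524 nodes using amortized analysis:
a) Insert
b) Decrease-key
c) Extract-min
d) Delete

Fibonacci heaps use lazy consolidation. Potential function Phi = t + 2m (t = number of trees, m = marked nodes).
- Insert: O(1) actual, Delta Phi = +1 (one new tree) => O(1) amortized.
- Decrease-key: with c cascading cuts, actual cost is O(c); Delta Phi <= c - 2(c-1) + 2 = 4 - c (c new trees; >= c-1 marks cleared; <= 1 new mark). Amortized O(c) + (4 - c) = O(1).
- Extract-min: O(D(n) + t) actual; consolidation drops t to <= D(n)+1, so Delta Phi pays for the t term. D(n) = O(log n) for n = 4524 => O(log n) amortized.
- Delete: decrease-key to -inf then extract-min = O(log n).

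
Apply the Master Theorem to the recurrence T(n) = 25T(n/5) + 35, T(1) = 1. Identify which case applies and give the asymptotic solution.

a=25, b=5, f(n)=35.
log_5(25) = 2 > 0.
Since f(n) = O(n^0) is polynomially smaller than n^2, Case 1 applies.
T(n) = Theta(n^2).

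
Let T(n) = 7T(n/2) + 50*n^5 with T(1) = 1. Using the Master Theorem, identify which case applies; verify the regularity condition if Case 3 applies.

a=7, b=2, f(n)=50*n^5.
log_2(7) = 2.807 < 5.
f(n) = Omega(n^(2.807+epsilon)) for some epsilon > 0, so Case 3 is the candidate.
Regularity: a*f(n/b) = 7*50*(n/2)^5 = (7/32)*50*n^5 <= c*f(n) with c = 7/32 < 1. Satisfied.
Case 3: T(n) = Theta(n^5).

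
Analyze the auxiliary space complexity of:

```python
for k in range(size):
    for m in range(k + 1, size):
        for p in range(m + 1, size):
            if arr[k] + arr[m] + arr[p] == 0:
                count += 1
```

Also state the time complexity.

Space complexity: O(1).
Only a constant amount of auxiliary storage is used; nothing grows with n.
Time complexity: O(n^3).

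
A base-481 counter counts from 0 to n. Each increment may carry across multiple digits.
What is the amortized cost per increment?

Digit at position i changes every 481^i increments. Total digit changes over n increments: n * 481/(481-1) = O(n). Amortized: O(1).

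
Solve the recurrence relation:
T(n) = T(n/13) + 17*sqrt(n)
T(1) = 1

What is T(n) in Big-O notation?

Each level contributes sqrt(n/13^k). Geometric series with ratio 1/sqrt(13) < 1 sums to O(sqrt(n)).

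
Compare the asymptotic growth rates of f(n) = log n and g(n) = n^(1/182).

g(n) = n^(1/182) grows faster: any positive power of n dominates log n.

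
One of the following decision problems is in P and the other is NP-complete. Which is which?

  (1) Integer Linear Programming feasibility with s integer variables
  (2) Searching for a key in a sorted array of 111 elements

(1) is NP-complete: ILP feasibility is NP-complete (LP relaxation is in P).
(2) is P: binary search runs in O(log n).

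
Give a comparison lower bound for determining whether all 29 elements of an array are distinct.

In the algebraic decision-tree model, the YES region for element distinctness on 29 elements has 29! connected components (one per ordering). Ben-Or's theorem then gives a lower bound of Omega(log(n!)) = Omega(n log n).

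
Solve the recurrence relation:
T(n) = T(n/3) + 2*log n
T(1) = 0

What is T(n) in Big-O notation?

Each of the log_3(n) levels adds O(log n). T(n) = O(log^2 n).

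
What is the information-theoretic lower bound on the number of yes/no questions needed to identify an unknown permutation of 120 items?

There are 120! = 6689502913449127057588118054090372586752746333138029810295671352301633557244962989366874165271984981308157637893214090552534408589408121859898481114389650005964960521256960000000000000000000000000000 permutations. Each yes/no question gives at most 1 bit, so at least ceil(log_2(6689502913449127057588118054090372586752746333138029810295671352301633557244962989366874165271984981308157637893214090552534408589408121859898481114389650005964960521256960000000000000000000000000000)) = 661 questions are needed.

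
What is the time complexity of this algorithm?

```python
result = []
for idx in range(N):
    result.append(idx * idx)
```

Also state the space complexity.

Time complexity: O(n).
Space complexity: O(n).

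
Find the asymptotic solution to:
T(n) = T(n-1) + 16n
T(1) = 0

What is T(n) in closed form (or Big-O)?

Unrolling: T(n) = 0 + 16*(2 + 3 + ... + n) = 0 + 16*(n(n+1)/2 - 1) = O(n^2).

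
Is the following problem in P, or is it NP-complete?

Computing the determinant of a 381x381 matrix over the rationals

This problem is in P: Gaussian elimination runs in O(n^3).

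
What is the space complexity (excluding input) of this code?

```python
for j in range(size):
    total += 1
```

Space complexity: O(1).
Only a constant amount of auxiliary storage is used; nothing grows with n.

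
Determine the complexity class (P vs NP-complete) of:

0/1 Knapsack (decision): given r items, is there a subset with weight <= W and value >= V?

This problem is NP-complete: reduces from Subset Sum.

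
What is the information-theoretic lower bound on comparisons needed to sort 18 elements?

There are 18! = 6402373705728000 possible orderings. Each comparison gives 1 bit. We need at least ceil(log_2(6402373705728000)) = 53 comparisons.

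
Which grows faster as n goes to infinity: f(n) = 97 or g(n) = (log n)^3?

g(n) = (log n)^3 grows faster: any unbounded function dominates a constant.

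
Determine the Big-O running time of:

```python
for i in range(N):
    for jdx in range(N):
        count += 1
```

Time complexity: O(n^2).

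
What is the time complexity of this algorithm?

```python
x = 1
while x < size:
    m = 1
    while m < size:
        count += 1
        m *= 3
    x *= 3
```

Time complexity: O(log^2 n).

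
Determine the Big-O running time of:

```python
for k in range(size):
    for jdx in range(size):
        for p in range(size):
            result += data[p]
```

Time complexity: O(n^3).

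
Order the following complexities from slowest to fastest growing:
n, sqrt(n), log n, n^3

Ordered by growth rate: log n < sqrt(n) < n < n^3.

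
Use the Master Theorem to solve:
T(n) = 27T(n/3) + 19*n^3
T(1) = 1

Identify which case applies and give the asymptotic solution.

a=27, b=3, f(n)=19*n^3.
log_3(27) = 3, so n^(log_b(a)) = n^3.
f(n) = Theta(n^3), so Case 2 applies.
T(n) = Theta(n^3 log n).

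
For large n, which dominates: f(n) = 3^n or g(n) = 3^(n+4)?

f(n) = 3^n and g(n) = 3^(n+4) are Theta of each other: 3^(n+4) = 3^4 * 3^n = Theta(3^n).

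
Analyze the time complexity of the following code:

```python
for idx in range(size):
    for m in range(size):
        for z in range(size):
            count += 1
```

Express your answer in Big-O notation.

Time complexity: O(n^3).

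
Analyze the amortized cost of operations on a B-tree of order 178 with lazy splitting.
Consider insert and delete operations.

In a B-tree of order 178, a node splits when it has 178 keys. With lazy splitting, we use potential Phi = number of full nodes + number of near-empty nodes. Each split costs O(1) but reduces potential. Between splits, at least 89 insertions must occur in that node. Amortized structural cost is O(1) per operation, plus O(log_178 n) traversal.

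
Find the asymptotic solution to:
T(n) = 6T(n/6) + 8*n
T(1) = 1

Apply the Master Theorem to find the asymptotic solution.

a=6, b=6, f(n)=8*n. log_6(6) = 1. Case 2: T(n) = O(n log n).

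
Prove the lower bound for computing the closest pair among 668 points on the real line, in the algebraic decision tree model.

Reduction from element distinctness: given 668 reals, the closest-pair distance is 0 iff two are equal. Element distinctness has an Omega(n log n) lower bound in the algebraic decision tree model (Ben-Or). Therefore closest pair on a line also requires Omega(n log n). Sorting then a linear scan achieves this.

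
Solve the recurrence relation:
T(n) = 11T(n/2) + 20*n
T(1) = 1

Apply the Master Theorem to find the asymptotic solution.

a=11, b=2, f(n)=20*n. log_2(11) = 3.459. Case 1 of Master Theorem: T(n) = O(n^3.459).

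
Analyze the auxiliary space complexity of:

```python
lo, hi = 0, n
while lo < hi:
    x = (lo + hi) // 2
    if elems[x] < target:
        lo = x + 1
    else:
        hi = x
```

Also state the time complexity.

Space complexity: O(1).
Only a constant amount of auxiliary storage is used; nothing grows with n.
Time complexity: O(log n).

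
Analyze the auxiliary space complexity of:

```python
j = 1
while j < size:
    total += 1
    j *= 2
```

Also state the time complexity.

Space complexity: O(1).
Only a constant amount of auxiliary storage is used; nothing grows with n.
Time complexity: O(log n).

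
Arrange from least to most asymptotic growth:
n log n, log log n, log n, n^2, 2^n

Ordered by growth rate: log log n < log n < n log n < n^2 < 2^n.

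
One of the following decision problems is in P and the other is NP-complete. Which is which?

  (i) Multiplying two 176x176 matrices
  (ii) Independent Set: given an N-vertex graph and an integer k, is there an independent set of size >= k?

(i) is P: the schoolbook algorithm runs in O(n^3).
(ii) is NP-complete: complement of Clique (with k part of the input).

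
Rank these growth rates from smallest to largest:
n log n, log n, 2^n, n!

Ordered by growth rate: log n < n log n < 2^n < n!.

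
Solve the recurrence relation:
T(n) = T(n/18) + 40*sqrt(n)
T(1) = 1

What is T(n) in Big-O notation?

Each level contributes sqrt(n/18^k). Geometric series with ratio 1/sqrt(18) < 1 sums to O(sqrt(n)).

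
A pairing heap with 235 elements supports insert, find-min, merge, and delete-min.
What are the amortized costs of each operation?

Pairing heaps are self-adjusting heap-ordered trees. Insert and merge link two roots: O(1). Find-min reads the root: O(1). Delete-min removes the root, then pairs children in two passes; amortized cost is O(log 235) = O(log n).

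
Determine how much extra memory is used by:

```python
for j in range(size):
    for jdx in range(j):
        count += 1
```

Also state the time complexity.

Space complexity: O(1).
Only a constant amount of auxiliary storage is used; nothing grows with n.
Time complexity: O(n^2).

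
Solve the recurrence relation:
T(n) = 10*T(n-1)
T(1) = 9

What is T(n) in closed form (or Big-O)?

Each step multiplies by 10. T(n) = T(1)*10^(n-1) = 9*10^(n-1).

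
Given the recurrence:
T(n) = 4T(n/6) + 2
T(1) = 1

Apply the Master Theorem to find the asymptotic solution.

a=4, b=6, f(n)=2. log_6(4) = 0.7737. Case 1 of Master Theorem: T(n) = O(n^0.7737).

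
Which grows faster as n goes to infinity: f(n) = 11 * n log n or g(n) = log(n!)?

f(n) = 11 * n log n and g(n) = log(n!) are Theta of each other: Stirling: log(n!) = n log n - n + O(log n) = Theta(n log n); the constant 11 doesn't change the Theta class.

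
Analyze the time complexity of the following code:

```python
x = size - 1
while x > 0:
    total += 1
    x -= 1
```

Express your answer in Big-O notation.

Time complexity: O(n).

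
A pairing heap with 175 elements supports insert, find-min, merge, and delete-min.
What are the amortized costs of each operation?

Pairing heaps are self-adjusting heap-ordered trees. Insert and merge link two roots: O(1). Find-min reads the root: O(1). Delete-min removes the root, then pairs children in two passes; amortized cost is O(log 175) = O(log n).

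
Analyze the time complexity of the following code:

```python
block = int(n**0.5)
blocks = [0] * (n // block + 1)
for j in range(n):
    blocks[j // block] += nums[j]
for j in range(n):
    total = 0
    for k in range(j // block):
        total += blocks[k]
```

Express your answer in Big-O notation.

Time complexity: O(n * sqrt(n)).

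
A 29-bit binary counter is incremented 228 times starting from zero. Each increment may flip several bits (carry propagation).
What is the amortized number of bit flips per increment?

Bit i flips on every 2^i-th increment, so over 228 increments bit i flips floor(228/2^i) times. Summing over i: total flips < 2 * 228. Amortized: < 2 = O(1) per increment.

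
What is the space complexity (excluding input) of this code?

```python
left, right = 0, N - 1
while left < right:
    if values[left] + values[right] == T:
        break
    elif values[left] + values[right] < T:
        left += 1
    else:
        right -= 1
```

Space complexity: O(1).
Only a constant amount of auxiliary storage is used; nothing grows with n.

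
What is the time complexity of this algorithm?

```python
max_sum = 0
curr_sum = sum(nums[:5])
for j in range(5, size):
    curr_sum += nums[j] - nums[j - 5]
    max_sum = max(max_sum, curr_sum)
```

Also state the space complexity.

Time complexity: O(n).
Space complexity: O(1).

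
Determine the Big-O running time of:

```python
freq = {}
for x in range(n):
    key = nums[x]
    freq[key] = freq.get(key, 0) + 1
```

Time complexity: O(n).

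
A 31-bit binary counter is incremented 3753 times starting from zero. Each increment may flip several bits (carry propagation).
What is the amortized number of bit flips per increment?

Bit i flips on every 2^i-th increment, so over 3753 increments bit i flips floor(3753/2^i) times. Summing over i: total flips < 2 * 3753. Amortized: < 2 = O(1) per increment.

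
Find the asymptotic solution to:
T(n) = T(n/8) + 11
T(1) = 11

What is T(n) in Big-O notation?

Each step divides n by 8 and adds 11. After log_8(n) steps, T(n) = O(log n).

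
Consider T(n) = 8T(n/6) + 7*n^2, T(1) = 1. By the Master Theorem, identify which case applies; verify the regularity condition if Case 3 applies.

a=8, b=6, f(n)=7*n^2.
log_6(8) = 1.161 < 2.
f(n) = Omega(n^(1.161+epsilon)) for some epsilon > 0, so Case 3 is the candidate.
Regularity: a*f(n/b) = 8*7*(n/6)^2 = (8/36)*7*n^2 <= c*f(n) with c = 8/36 < 1. Satisfied.
Case 3: T(n) = Theta(n^2).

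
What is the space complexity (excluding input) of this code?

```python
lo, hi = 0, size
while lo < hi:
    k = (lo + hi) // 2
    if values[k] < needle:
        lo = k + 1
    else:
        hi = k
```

Space complexity: O(1).
Only a constant amount of auxiliary storage is used; nothing grows with n.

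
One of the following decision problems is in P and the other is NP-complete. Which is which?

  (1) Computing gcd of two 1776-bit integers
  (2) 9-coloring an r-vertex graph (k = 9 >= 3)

(1) is P: the Euclidean algorithm runs in polynomial time in the bit-length.
(2) is NP-complete: graph k-coloring for k>=3 is NP-complete by reduction from 3-SAT.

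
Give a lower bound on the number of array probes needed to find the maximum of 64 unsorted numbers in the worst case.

Adversary: any unprobed cell could hold a value larger than everything seen so far. If fewer than 64 cells are probed, the adversary places the max in an unprobed cell. So all 64 cells must be examined; together with 64-1 comparisons this is tight.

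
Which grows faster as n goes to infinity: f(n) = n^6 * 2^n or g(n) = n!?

g(n) = n! grows faster: by Stirling n! ~ (n/e)^n sqrt(2*pi*n); (n/e)^n eventually dominates n^6 * 2^n.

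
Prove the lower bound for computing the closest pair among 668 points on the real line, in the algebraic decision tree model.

Reduction from element distinctness: given 668 reals, the closest-pair distance is 0 iff two are equal. Element distinctness has an Omega(n log n) lower bound in the algebraic decision tree model (Ben-Or). Therefore closest pair on a line also requires Omega(n log n). Sorting then a linear scan achieves this.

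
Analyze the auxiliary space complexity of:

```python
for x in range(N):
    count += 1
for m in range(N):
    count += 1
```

Space complexity: O(1).
Only a constant amount of auxiliary storage is used; nothing grows with n.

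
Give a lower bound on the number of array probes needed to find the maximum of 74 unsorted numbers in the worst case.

Adversary: any unprobed cell could hold a value larger than everything seen so far. If fewer than 74 cells are probed, the adversary places the max in an unprobed cell. So all 74 cells must be examined; together with 74-1 comparisons this is tight.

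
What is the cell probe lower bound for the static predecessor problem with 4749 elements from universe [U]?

The Patrascu-Thorup lower bound shows any data structure on n = 4749 elements using O(n * polylog(n)) space requires Omega(log log U) query time. van Emde Boas trees achieve O(log log U) with O(U) space.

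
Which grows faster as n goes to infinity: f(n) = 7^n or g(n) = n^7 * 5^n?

f(n) = 7^n grows faster: 7^n / (n^7 5^n) = (7/5)^n / n^7 -> infinity since 7/5 > 1.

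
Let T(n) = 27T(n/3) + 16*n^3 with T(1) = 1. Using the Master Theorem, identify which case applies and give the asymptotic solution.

a=27, b=3, f(n)=16*n^3.
log_3(27) = 3, so n^(log_b(a)) = n^3.
f(n) = Theta(n^3), so Case 2 applies.
T(n) = Theta(n^3 log n).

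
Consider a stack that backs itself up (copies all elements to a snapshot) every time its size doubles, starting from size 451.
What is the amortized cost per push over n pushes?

Backups occur at sizes 451, 902, 1804, ..., copying 451 + 902 + 1804 + ... <= 2n elements total (geometric series). Spread over n pushes, the amortized backup cost is O(1) per push.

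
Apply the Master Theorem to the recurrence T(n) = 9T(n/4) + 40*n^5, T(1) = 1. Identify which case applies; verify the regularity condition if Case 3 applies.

a=9, b=4, f(n)=40*n^5.
log_4(9) = 1.585 < 5.
f(n) = Omega(n^(1.585+epsilon)) for some epsilon > 0, so Case 3 is the candidate.
Regularity: a*f(n/b) = 9*40*(n/4)^5 = (9/1024)*40*n^5 <= c*f(n) with c = 9/1024 < 1. Satisfied.
Case 3: T(n) = Theta(n^5).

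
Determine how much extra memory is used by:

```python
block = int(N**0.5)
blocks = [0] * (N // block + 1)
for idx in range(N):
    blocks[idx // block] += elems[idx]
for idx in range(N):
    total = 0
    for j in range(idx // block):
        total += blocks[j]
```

Space complexity: O(sqrt(n)).
Storage scales with sqrt(n).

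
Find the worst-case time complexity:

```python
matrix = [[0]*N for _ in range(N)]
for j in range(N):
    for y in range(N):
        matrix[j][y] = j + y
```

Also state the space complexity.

Time complexity: O(n^2).
Space complexity: O(n^2).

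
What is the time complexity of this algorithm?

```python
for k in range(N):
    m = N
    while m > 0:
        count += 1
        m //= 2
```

Time complexity: O(n log n).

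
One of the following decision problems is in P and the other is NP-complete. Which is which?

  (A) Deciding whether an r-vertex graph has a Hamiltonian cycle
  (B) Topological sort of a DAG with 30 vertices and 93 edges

(A) is NP-complete: one of Karp's 21 NP-complete problems.
(B) is P: DFS-based topological sort runs in O(V+E).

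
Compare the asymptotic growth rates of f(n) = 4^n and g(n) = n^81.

f(n) = 4^n grows faster: any exponential with base > 1 dominates every polynomial.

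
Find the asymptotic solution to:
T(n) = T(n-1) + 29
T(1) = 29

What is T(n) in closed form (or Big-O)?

Unrolling: T(n) = T(n-1) + 29 = T(n-2) + 2*29 = ... = T(1) + (n-1)*29 = 29 + (n-1)*29 = 29n.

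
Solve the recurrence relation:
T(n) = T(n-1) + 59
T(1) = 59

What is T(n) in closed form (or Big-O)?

Unrolling: T(n) = T(n-1) + 59 = T(n-2) + 2*59 = ... = T(1) + (n-1)*59 = 59 + (n-1)*59 = 59n.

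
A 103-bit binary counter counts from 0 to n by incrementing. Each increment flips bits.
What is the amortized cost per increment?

Bit i flips every 2^i increments. Total flips over n increments: sum_{i=0}^{103} n/2^i < 2n. Amortized cost: 2n/n = O(1).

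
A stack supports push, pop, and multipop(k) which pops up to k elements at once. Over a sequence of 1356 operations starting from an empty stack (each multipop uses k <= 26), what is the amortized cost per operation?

Each element is pushed exactly once and popped at most once (whether by pop or as part of a multipop). So the total number of individual pops over the whole sequence is at most the number of pushes, which is at most 1356. Total work <= 2 * 1356, hence O(1) amortized per operation.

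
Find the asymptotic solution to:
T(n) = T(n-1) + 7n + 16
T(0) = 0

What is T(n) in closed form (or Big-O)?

Dominant term in sum is 7*sum(i, i=1..n) = 7*n*(n+1)/2 = O(n^2).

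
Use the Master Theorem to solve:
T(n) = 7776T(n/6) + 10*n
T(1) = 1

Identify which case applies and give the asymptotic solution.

a=7776, b=6, f(n)=10*n.
log_6(7776) = 5 > 1.
Since f(n) = O(n^1) is polynomially smaller than n^5, Case 1 applies.
T(n) = Theta(n^5).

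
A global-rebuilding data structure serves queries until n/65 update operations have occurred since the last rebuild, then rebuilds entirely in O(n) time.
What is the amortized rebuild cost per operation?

The O(n) rebuild is triggered by n/65 operations, so each contributes O(n)/(n/65) = O(65) = O(1) to the rebuild cost.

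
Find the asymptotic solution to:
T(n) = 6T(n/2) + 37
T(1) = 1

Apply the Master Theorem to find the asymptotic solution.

a=6, b=2, f(n)=37. log_2(6) = 2.585. Case 1 of Master Theorem: T(n) = O(n^2.585).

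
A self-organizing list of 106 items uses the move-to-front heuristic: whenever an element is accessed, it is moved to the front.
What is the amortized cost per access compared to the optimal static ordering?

With potential Phi = number of inversions between the MTF list and the optimal static list (at most C(106,2)), each access has amortized cost at most 2 * (cost under optimal static ordering). This is the move-to-front 2-competitiveness result.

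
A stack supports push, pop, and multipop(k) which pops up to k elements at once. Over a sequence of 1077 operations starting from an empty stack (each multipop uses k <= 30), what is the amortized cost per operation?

Each element is pushed exactly once and popped at most once (whether by pop or as part of a multipop). So the total number of individual pops over the whole sequence is at most the number of pushes, which is at most 1077. Total work <= 2 * 1077, hence O(1) amortized per operation.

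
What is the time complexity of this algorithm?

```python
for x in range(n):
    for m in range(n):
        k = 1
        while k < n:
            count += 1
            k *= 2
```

Time complexity: O(n^2 log n).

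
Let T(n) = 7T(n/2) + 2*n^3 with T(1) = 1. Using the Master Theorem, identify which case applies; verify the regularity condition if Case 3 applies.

a=7, b=2, f(n)=2*n^3.
log_2(7) = 2.807 < 3.
f(n) = Omega(n^(2.807+epsilon)) for some epsilon > 0, so Case 3 is the candidate.
Regularity: a*f(n/b) = 7*2*(n/2)^3 = (7/8)*2*n^3 <= c*f(n) with c = 7/8 < 1. Satisfied.
Case 3: T(n) = Theta(n^3).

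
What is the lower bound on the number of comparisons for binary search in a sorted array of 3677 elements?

With 3677 possible positions, we need at least ceil(log_2(3677)) = 12 comparisons. Each comparison splits the remaining candidates by at most half.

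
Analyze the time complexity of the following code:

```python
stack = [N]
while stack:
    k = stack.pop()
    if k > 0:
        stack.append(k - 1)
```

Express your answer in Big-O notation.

Time complexity: O(n).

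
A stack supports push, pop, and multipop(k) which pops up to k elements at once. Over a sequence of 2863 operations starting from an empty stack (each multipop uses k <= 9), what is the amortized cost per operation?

Each element is pushed exactly once and popped at most once (whether by pop or as part of a multipop). So the total number of individual pops over the whole sequence is at most the number of pushes, which is at most 2863. Total work <= 2 * 2863, hence O(1) amortized per operation.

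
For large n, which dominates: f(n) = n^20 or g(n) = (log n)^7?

f(n) = n^20 grows faster: any positive polynomial dominates any polylog.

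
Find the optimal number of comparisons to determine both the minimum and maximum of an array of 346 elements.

Naive approach: 690 comparisons (345 for max + 345 for min).
Optimal: Compare elements in pairs first (floor(n/2) = 173 comparisons), then find max among winners and min among losers (172 comparisons each).
Total: ceil(3n/2) - 2 = 517 comparisons. An adversary argument shows this is also a lower bound.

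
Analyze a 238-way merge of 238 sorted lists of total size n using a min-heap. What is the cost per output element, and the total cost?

Maintain a min-heap of size 238 holding the current head of each list. Each output step does one extract-min (O(log 238)) and one insert of that list's next element (O(log 238)). Each of the n elements passes through the heap exactly once, so the total cost is O(n log 238), i.e. O(log 238) per output element.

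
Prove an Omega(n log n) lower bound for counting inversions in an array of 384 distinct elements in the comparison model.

Decision-tree argument: at any leaf, the comparisons made (with transitivity) must totally order all 384 elements -- otherwise some pair (i,j) is unordered, and an adversary can present two inputs agreeing on every comparison made but with that pair flipped, changing the inversion count by 1, so the leaf's output is wrong on one of them. Hence the tree has >= 384! leaves and height >= log_2(384!) = Omega(n log n). Modified merge sort achieves O(n log n).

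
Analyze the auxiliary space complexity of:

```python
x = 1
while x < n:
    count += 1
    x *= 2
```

Space complexity: O(1).
Only a constant amount of auxiliary storage is used; nothing grows with n.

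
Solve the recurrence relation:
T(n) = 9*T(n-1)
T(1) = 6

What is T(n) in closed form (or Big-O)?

Each step multiplies by 9. T(n) = T(1)*9^(n-1) = 6*9^(n-1).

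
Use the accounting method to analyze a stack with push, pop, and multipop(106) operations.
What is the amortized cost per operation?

Assign 2 credits per push (1 for the push, 1 saved for a future pop). Each pop or element popped by multipop(106) uses 1 saved credit. Total credits never go negative, so amortized cost is O(1).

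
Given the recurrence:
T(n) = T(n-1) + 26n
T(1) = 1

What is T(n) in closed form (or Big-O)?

Unrolling: T(n) = 1 + 26*(2 + 3 + ... + n) = 1 + 26*(n(n+1)/2 - 1) = O(n^2).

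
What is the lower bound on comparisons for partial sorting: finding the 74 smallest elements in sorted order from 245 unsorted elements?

Finding 74 smallest of 245 in sorted order: Omega(245) to identify the 74 smallest, plus Omega(74 log 74) to sort them. Total: Omega(n + k log k).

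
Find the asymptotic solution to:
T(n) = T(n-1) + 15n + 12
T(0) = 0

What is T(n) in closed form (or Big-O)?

Dominant term in sum is 15*sum(i, i=1..n) = 15*n*(n+1)/2 = O(n^2).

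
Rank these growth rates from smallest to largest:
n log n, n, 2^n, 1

Ordered by growth rate: 1 < n < n log n < 2^n.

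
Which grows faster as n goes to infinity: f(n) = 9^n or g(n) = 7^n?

f(n) = 9^n grows faster: (9/7)^n -> infinity since 9/7 > 1.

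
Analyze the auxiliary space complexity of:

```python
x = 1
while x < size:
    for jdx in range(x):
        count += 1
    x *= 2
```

Space complexity: O(1).
Only a constant amount of auxiliary storage is used; nothing grows with n.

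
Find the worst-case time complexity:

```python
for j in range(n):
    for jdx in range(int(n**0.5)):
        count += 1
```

Time complexity: O(n * sqrt(n)).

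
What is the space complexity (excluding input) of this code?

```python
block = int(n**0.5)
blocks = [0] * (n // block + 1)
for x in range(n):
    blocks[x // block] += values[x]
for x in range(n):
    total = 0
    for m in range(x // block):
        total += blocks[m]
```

Space complexity: O(sqrt(n)).
Storage scales with sqrt(n).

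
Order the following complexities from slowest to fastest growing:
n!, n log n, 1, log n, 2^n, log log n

Ordered by growth rate: 1 < log log n < log n < n log n < 2^n < n!.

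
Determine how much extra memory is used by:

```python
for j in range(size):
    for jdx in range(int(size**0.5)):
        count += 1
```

Space complexity: O(1).
Only a constant amount of auxiliary storage is used; nothing grows with n.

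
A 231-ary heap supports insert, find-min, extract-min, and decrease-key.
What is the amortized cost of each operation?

The 231-ary heap has height O(log_231 n). Insert sifts up: O(log_231 n). Find-min reads the root: O(1). Extract-min sifts down comparing 231 children per level: O(231 * log_231 n). Decrease-key sifts up: O(log_231 n).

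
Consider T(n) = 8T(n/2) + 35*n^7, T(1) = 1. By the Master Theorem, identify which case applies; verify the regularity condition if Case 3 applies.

a=8, b=2, f(n)=35*n^7.
log_2(8) = 3 < 7.
f(n) = Omega(n^(3+epsilon)) for some epsilon > 0, so Case 3 is the candidate.
Regularity: a*f(n/b) = 8*35*(n/2)^7 = (8/128)*35*n^7 <= c*f(n) with c = 8/128 < 1. Satisfied.
Case 3: T(n) = Theta(n^7).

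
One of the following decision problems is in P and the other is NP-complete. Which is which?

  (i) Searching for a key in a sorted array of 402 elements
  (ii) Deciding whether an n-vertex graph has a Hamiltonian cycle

(i) is P: binary search runs in O(log n).
(ii) is NP-complete: one of Karp's 21 NP-complete problems.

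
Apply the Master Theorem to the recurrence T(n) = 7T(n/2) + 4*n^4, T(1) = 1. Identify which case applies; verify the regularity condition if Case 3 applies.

a=7, b=2, f(n)=4*n^4.
log_2(7) = 2.807 < 4.
f(n) = Omega(n^(2.807+epsilon)) for some epsilon > 0, so Case 3 is the candidate.
Regularity: a*f(n/b) = 7*4*(n/2)^4 = (7/16)*4*n^4 <= c*f(n) with c = 7/16 < 1. Satisfied.
Case 3: T(n) = Theta(n^4).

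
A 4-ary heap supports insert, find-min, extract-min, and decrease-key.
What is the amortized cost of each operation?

The 4-ary heap has height O(log_4 n). Insert sifts up: O(log_4 n). Find-min reads the root: O(1). Extract-min sifts down comparing 4 children per level: O(4 * log_4 n). Decrease-key sifts up: O(log_4 n).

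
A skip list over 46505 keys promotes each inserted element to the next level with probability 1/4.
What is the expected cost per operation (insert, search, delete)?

Expected number of levels is O(log_4(46505)) = O(log n). A search visits O(1) expected nodes per level over O(log n) levels. Insert/delete are a search plus O(1) pointer updates per level. Expected O(log n) per operation.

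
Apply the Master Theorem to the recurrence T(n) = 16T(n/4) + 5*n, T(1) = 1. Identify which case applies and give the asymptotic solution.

a=16, b=4, f(n)=5*n.
log_4(16) = 2 > 1.
Since f(n) = O(n^1) is polynomially smaller than n^2, Case 1 applies.
T(n) = Theta(n^2).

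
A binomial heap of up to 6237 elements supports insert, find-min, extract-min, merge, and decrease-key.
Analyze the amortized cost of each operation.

A binomial heap with n <= 6237 elements has at most floor(log_2 6237) + 1 = 13 trees. Using potential Phi = number of trees: Insert adds one tree, but cascading merges reduce count -- amortized O(1). Find-min reads the cached minimum pointer: O(1). Extract-min creates O(log n) new trees: O(log n). Merge combines tree lists: O(log n). Decrease-key sifts the element up its tree of height <= log n: O(log n).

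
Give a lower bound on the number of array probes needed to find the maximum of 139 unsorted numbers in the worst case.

Adversary: any unprobed cell could hold a value larger than everything seen so far. If fewer than 139 cells are probed, the adversary places the max in an unprobed cell. So all 139 cells must be examined; together with 139-1 comparisons this is tight.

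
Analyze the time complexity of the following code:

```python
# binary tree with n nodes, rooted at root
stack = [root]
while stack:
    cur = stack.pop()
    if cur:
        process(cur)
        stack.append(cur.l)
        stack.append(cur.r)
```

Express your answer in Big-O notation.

Time complexity: O(n).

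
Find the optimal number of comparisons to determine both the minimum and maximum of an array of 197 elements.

Naive approach: 392 comparisons (196 for max + 196 for min).
Optimal: Compare elements in pairs first (floor(n/2) = 98 comparisons), then find max among winners and min among losers (98 comparisons each).
Total: ceil(3n/2) - 2 = 294 comparisons. An adversary argument shows this is also a lower bound.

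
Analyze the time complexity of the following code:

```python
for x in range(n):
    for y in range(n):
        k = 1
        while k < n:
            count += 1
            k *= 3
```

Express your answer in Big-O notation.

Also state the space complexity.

Time complexity: O(n^2 log n).
Space complexity: O(1).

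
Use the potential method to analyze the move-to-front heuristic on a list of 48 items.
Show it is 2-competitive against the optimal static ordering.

Let Phi = number of inversions between the MTF list and the optimal static list (0 <= Phi <= C(48,2)). Accessing an element at MTF position k and optimal position j: the move-to-front destroys all k-1 inversions in front of it that are not in front in optimal (>= k-j of them) and creates at most j-1 new ones. Amortized cost <= k + (j-1) - (k-j) = 2j - 1 <= 2 * optimal cost.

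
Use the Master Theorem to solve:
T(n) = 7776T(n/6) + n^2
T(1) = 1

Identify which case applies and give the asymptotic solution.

a=7776, b=6, f(n)=n^2.
log_6(7776) = 5 > 2.
Since f(n) = O(n^2) is polynomially smaller than n^5, Case 1 applies.
T(n) = Theta(n^5).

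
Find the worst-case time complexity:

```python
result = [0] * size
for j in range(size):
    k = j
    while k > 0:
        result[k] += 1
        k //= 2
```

Time complexity: O(n log n).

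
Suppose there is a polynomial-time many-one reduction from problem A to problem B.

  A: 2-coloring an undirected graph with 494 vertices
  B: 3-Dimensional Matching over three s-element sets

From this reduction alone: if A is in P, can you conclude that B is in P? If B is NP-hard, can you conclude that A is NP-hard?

A poly-time reduction A <=_p B transfers tractability DOWN (B easy => A easy) and hardness UP (A hard => B hard), not the reverse.
From A in P, the reduction alone does NOT give B in P: any problem in P trivially reduces to SAT, yet SAT is not known to be in P.
From B NP-hard, the reduction alone does NOT give A NP-hard: again, easy problems reduce to hard ones.
(Here in fact A is P and B is NP-complete.)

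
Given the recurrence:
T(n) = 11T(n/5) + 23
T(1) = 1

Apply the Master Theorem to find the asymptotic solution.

a=11, b=5, f(n)=23. log_5(11) = 1.49. Case 1 of Master Theorem: T(n) = O(n^1.49).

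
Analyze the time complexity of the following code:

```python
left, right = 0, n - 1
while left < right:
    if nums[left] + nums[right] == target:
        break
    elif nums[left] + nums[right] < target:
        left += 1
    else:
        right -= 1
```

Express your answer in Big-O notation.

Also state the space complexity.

Time complexity: O(n).
Space complexity: O(1).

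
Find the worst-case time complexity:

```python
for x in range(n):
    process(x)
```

Time complexity: O(n).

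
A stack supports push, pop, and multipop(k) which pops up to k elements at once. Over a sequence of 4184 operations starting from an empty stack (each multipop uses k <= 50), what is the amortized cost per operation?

Each element is pushed exactly once and popped at most once (whether by pop or as part of a multipop). So the total number of individual pops over the whole sequence is at most the number of pushes, which is at most 4184. Total work <= 2 * 4184, hence O(1) amortized per operation.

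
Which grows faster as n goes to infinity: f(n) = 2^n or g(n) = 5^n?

g(n) = 5^n grows faster: (5/2)^n -> infinity since 5/2 > 1.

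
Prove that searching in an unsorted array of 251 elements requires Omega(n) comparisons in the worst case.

An adversary can always place the target in the last position checked. Until all 251 positions are examined, the target might be in any unchecked position. Therefore 251 comparisons are necessary.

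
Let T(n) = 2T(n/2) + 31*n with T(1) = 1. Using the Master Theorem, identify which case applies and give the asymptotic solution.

a=2, b=2, f(n)=31*n.
log_2(2) = 1, so n^(log_b(a)) = n.
f(n) = Theta(n), so Case 2 applies.
T(n) = Theta(n log n).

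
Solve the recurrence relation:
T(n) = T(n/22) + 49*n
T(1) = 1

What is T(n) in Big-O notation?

Geometric series: 49*n*(1 + 1/22 + 1/22^2 + ...) = O(n). T(n) = O(n).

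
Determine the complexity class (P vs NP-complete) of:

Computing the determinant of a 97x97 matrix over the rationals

This problem is in P: Gaussian elimination runs in O(n^3).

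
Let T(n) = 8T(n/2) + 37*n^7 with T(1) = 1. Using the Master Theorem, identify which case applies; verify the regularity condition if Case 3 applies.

a=8, b=2, f(n)=37*n^7.
log_2(8) = 3 < 7.
f(n) = Omega(n^(3+epsilon)) for some epsilon > 0, so Case 3 is the candidate.
Regularity: a*f(n/b) = 8*37*(n/2)^7 = (8/128)*37*n^7 <= c*f(n) with c = 8/128 < 1. Satisfied.
Case 3: T(n) = Theta(n^7).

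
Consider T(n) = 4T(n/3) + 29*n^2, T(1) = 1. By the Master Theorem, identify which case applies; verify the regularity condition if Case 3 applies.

a=4, b=3, f(n)=29*n^2.
log_3(4) = 1.262 < 2.
f(n) = Omega(n^(1.262+epsilon)) for some epsilon > 0, so Case 3 is the candidate.
Regularity: a*f(n/b) = 4*29*(n/3)^2 = (4/9)*29*n^2 <= c*f(n) with c = 4/9 < 1. Satisfied.
Case 3: T(n) = Theta(n^2).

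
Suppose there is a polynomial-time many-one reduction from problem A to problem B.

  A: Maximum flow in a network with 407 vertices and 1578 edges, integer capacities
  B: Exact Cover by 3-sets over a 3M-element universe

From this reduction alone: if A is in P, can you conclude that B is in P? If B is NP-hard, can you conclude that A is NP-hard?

A poly-time reduction A <=_p B transfers tractability DOWN (B easy => A easy) and hardness UP (A hard => B hard), not the reverse.
From A in P, the reduction alone does NOT give B in P: any problem in P trivially reduces to SAT, yet SAT is not known to be in P.
From B NP-hard, the reduction alone does NOT give A NP-hard: again, easy problems reduce to hard ones.
(Here in fact A is P and B is NP-complete.)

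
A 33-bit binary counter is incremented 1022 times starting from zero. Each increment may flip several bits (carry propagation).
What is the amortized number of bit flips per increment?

Bit i flips on every 2^i-th increment, so over 1022 increments bit i flips floor(1022/2^i) times. Summing over i: total flips < 2 * 1022. Amortized: < 2 = O(1) per increment.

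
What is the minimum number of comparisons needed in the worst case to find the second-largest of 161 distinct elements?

Lower bound: finding the max needs 161-1 comparisons. By the adversary weight-doubling argument, the max must personally win >= ceil(log_2(161)) = 8 comparisons; the 2nd-largest is among those 8 losers, needing 8-1 more comparisons. Total >= 161-1 + 8-1 = 167. A balanced knockout tournament achieves this.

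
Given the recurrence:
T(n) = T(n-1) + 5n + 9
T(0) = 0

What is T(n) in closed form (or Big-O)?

Dominant term in sum is 5*sum(i, i=1..n) = 5*n*(n+1)/2 = O(n^2).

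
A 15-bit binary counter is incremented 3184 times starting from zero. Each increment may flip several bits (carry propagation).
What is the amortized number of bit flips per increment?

Bit i flips on every 2^i-th increment, so over 3184 increments bit i flips floor(3184/2^i) times. Summing over i: total flips < 2 * 3184. Amortized: < 2 = O(1) per increment.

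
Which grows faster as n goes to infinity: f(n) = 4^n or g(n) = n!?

g(n) = n! grows faster: by Stirling n! ~ (n/e)^n sqrt(2*pi*n); (n/e)^n eventually dominates 4^n.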